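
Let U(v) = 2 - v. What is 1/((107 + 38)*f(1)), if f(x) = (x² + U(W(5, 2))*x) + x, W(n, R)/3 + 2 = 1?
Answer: 1/1015 ≈ 0.00098522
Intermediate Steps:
W(n, R) = -3 (W(n, R) = -6 + 3*1 = -6 + 3 = -3)
f(x) = x² + 6*x (f(x) = (x² + (2 - 1*(-3))*x) + x = (x² + (2 + 3)*x) + x = (x² + 5*x) + x = x² + 6*x)
1/((107 + 38)*f(1)) = 1/((107 + 38)*(1*(6 + 1))) = 1/(145*(1*7)) = 1/(145*7) = 1/1015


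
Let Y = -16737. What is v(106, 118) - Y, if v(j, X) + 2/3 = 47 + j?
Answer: 50668/3 ≈ 16889.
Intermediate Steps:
v(j, X) = 139/3 + j (v(j, X) = -2/3 + (47 + j) = 139/3 + j)
v(106, 118) - Y = (139/3 + 106) - 1*(-16737) = 457/3 + 16737 = 50668/3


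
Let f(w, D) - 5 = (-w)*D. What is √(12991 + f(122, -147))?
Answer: √30930 ≈ 175.87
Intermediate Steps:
f(w, D) = 5 - D*w (f(w, D) = 5 + (-w)*D = 5 - D*w)
√(12991 + f(122, -147)) = √(12991 + (5 - 1*(-147)*122)) = √(12991 + (5 + 17934)) = √(12991 + 17939) = √30930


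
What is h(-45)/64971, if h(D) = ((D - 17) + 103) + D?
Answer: -4/64971 ≈ -6.1566e-5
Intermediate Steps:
h(D) = 86 + 2*D (h(D) = ((-17 + D) + 103) + D = (86 + D) + D = 86 + 2*D)
h(-45)/64971 = (86 + 2*(-45))/64971 = (86 - 90)*(1/64971) = -4*1/64971 = -4/64971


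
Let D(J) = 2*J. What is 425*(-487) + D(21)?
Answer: -206933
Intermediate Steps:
425*(-487) + D(21) = 425*(-487) + 2*21 = -206975 + 42 = -206933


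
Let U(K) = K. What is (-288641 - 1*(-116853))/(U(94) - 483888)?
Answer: 85894/241897 ≈ 0.35508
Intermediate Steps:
(-288641 - 1*(-116853))/(U(94) - 483888) = (-288641 - 1*(-116853))/(94 - 483888) = (-288641 + 116853)/(-483794) = -171788*(-1/483794) = 85894/241897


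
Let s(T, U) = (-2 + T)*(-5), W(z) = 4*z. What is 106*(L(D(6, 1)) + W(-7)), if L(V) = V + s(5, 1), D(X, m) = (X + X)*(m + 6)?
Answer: 4346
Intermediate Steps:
D(X, m) = 2*X*(6 + m) (D(X, m) = (2*X)*(6 + m) = 2*X*(6 + m))
s(T, U) = 10 - 5*T
L(V) = -15 + V (L(V) = V + (10 - 5*5) = V + (10 - 25) = V - 15 = -15 + V)
106*(L(D(6, 1)) + W(-7)) = 106*((-15 + 2*6*(6 + 1)) + 4*(-7)) = 106*((-15 + 2*6*7) - 28) = 106*((-15 + 84) - 28) = 106*(69 - 28) = 106*41 = 4346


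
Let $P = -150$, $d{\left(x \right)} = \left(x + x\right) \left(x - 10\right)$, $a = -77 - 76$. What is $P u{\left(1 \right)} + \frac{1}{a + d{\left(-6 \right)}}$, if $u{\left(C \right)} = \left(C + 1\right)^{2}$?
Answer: $- \frac{23399}{39} \approx -599.97$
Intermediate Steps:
$a = -153$
$d{\left(x \right)} = 2 x \left(-10 + x\right)$
$u{\left(C \right)} = \left(1 + C\right)^{2}$
$P u{\left(1 \right)} + \frac{1}{a + d{\left(-6 \right)}} = - 150 \left(1 + 1\right)^{2} + \frac{1}{-153 + 2 \left(-6\right) \left(-10 - 6\right)} = - 150 \cdot 2^{2} + \frac{1}{-153 + 2 \left(-6\right) \left(-16\right)} = \left(-150\right) 4 + \frac{1}{-153 + 192} = -600 + \frac{1}{39} = - \frac{23399}{39}$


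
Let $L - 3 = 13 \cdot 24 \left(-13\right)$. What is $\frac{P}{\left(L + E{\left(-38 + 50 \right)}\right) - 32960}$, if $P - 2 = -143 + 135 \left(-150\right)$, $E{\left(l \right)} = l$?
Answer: $\frac{20391}{37001} \approx 0.55109$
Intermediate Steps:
$L = -4053$ ($L = 3 + 13 \cdot 24 \left(-13\right) = 3 + 312 \left(-13\right) = 3 - 4056 = -4053$)
$P = -20391$ ($P = 2 + \left(-143 + 135 \left(-150\right)\right) = 2 - 20393 = -20391$)
$\frac{P}{\left(L + E{\left(-38 + 50 \right)}\right) - 32960} = - \frac{20391}{\left(-4053 + \left(-38 + 50\right)\right) - 32960} = - \frac{20391}{\left(-4053 + 12\right) - 32960} = - \frac{20391}{-4041 - 32960} = - \frac{20391}{-37001} = \left(-20391\right) \left(- \frac{1}{37001}\right) = \frac{20391}{37001}$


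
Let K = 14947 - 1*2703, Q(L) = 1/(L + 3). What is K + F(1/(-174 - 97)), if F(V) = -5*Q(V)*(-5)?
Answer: 9948903/812 ≈ 12252.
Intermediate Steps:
Q(L) = 1/(3 + L)
F(V) = 25/(3 + V) (F(V) = -5/(3 + V)*(-5) = 25/(3 + V))
K = 12244 (K = 14947 - 2703 = 12244)
K + F(1/(-174 - 97)) = 12244 + 25/(3 + 1/(-174 - 97)) = 12244 + 25/(3 + 1/(-271)) = 12244 + 25/(3 - 1/271) = 12244 + 25/(812/271) = 12244 + 25*(271/812) = 12244 + 6775/812 = 9948903/812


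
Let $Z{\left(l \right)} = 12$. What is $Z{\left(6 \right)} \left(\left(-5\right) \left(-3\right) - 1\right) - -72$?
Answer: $240$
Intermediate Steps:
$Z{\left(6 \right)} \left(\left(-5\right) \left(-3\right) - 1\right) - -72 = 12 \left(\left(-5\right) \left(-3\right) - 1\right) - -72 = 12 \left(15 - 1\right) + 72 = 12 \cdot 14 + 72 = 168 + 72 = 240$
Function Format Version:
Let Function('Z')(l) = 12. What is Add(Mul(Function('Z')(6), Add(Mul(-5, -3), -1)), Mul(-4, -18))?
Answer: 240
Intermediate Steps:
Add(Mul(Function('Z')(6), Add(Mul(-5, -3), -1)), Mul(-4, -18)) = Add(Mul(12, Add(Mul(-5, -3), -1)), Mul(-4, -18)) = Add(Mul(12, Add(15, -1)), 72) = Add(Mul(12, 14), 72) = Add(168, 72) = 240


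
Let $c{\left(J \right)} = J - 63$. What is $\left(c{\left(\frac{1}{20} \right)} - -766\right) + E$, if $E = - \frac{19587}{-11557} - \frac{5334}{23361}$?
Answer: $\frac{97542322643}{138452860} \approx 704.52$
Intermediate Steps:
$c{\left(J \right)} = -63 + J$
$E = \frac{10151971}{6922643}$ ($E = \left(-19587\right) \left(- \frac{1}{11557}\right) - \frac{1778}{7787} = \frac{19587}{11557} - \frac{1778}{7787} = \frac{10151971}{6922643} \approx 1.4665$)
$\left(c{\left(\frac{1}{20} \right)} - -766\right) + E = \left(\left(-63 + \frac{1}{20}\right) - -766\right) + \frac{10151971}{6922643} = \left(\left(-63 + \frac{1}{20}\right) + 766\right) + \frac{10151971}{6922643} = \left(- \frac{1259}{20} + 766\right) + \frac{10151971}{6922643} = \frac{14061}{20} + \frac{10151971}{6922643} = \frac{97542322643}{138452860}$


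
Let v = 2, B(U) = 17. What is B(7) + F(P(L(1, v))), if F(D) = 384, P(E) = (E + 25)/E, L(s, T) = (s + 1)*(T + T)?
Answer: 401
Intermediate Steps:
L(s, T) = 2*T*(1 + s) (L(s, T) = (1 + s)*(2*T) = 2*T*(1 + s))
P(E) = (25 + E)/E
B(7) + F(P(L(1, v))) = 17 + 384 = 401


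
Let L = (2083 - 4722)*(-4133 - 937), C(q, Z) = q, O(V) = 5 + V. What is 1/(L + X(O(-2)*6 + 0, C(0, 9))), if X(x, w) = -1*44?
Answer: 1/13379686 ≈ 7.4740e-8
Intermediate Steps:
X(x, w) = -44
L = 13379730 (L = -2639*(-5070) = 13379730)
1/(L + X(O(-2)*6 + 0, C(0, 9))) = 1/(13379730 - 44) = 1/13379686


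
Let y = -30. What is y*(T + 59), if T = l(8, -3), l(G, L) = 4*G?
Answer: -2730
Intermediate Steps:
T = 32 (T = 4*8 = 32)
y*(T + 59) = -30*(32 + 59) = -30*91 = -2730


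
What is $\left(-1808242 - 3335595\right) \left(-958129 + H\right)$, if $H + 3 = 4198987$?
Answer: $-16670429860635$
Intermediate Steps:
$H = 4198984$ ($H = -3 + 4198987 = 4198984$)
$\left(-1808242 - 3335595\right) \left(-958129 + H\right) = \left(-1808242 - 3335595\right) \left(-958129 + 4198984\right) = \left(-5143837\right) 3240855 = -16670429860635$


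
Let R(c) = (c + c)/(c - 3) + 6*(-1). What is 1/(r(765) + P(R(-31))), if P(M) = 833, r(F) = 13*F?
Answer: 1/10778 ≈ 9.2782e-5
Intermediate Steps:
R(c) = -6 + 2*c/(-3 + c) (R(c) = (2*c)/(-3 + c) - 6 = 2*c/(-3 + c) - 6 = -6 + 2*c/(-3 + c))
1/(r(765) + P(R(-31))) = 1/(13*765 + 833) = 1/(9945 + 833) = 1/10778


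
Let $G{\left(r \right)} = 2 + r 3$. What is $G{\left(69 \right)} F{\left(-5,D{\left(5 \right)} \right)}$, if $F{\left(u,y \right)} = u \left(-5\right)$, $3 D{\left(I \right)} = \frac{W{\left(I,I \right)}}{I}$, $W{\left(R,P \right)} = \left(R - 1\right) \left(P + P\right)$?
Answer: $5225$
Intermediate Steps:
$W{\left(R,P \right)} = 2 P \left(-1 + R\right)$ ($W{\left(R,P \right)} = \left(-1 + R\right) 2 P = 2 P \left(-1 + R\right)$)
$G{\left(r \right)} = 2 + 3 r$
$D{\left(I \right)} = - \frac{2}{3} + \frac{2 I}{3}$ ($D{\left(I \right)} = \frac{2 I \left(-1 + I\right) \frac{1}{I}}{3} = \frac{-2 + 2 I}{3} = - \frac{2}{3} + \frac{2 I}{3}$)
$F{\left(u,y \right)} = - 5 u$
$G{\left(69 \right)} F{\left(-5,D{\left(5 \right)} \right)} = \left(2 + 3 \cdot 69\right) \left(\left(-5\right) \left(-5\right)\right) = \left(2 + 207\right) 25 = 209 \cdot 25 = 5225$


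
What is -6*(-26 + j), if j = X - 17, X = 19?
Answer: 144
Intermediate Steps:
j = 2 (j = 19 - 17 = 2)
-6*(-26 + j) = -6*(-26 + 2) = -6*(-24) = 144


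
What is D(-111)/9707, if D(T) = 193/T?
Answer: -193/1077477 ≈ -0.00017912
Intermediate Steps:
D(-111)/9707 = (193/(-111))/9707 = (193*(-1/111))*(1/9707) = -193/111*1/9707 = -193/1077477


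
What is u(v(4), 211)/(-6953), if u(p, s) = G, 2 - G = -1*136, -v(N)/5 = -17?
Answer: -138/6953 ≈ -0.019848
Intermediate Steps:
v(N) = 85 (v(N) = -5*(-17) = 85)
G = 138 (G = 2 - (-1)*136 = 2 - 1*(-136) = 2 + 136 = 138)
u(p, s) = 138
u(v(4), 211)/(-6953) = 138/(-6953) = 138*(-1/6953) = -138/6953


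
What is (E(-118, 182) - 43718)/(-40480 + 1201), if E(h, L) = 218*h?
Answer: 69442/39279 ≈ 1.7679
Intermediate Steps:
(E(-118, 182) - 43718)/(-40480 + 1201) = (218*(-118) - 43718)/(-40480 + 1201) = (-25724 - 43718)/(-39279) = -69442*(-1/39279) = 69442/39279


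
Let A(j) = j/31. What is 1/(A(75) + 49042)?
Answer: 31/1520377 ≈ 2.0390e-5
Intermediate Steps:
A(j) = j/31 (A(j) = j*(1/31) = j/31)
1/(A(75) + 49042) = 1/((1/31)*75 + 49042) = 1/(75/31 + 49042) = 1/(1520377/31) = 31/1520377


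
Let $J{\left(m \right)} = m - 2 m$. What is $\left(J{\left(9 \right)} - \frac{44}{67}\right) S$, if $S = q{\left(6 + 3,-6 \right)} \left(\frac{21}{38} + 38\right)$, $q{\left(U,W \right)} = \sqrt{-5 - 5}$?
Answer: $- \frac{947855 i \sqrt{10}}{2546} \approx - 1177.3 i$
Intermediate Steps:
$J{\left(m \right)} = - m$
$q{\left(U,W \right)} = i \sqrt{10}$ ($q{\left(U,W \right)} = \sqrt{-10} = i \sqrt{10}$)
$S = \frac{1465 i \sqrt{10}}{38}$ ($S = i \sqrt{10} \left(\frac{21}{38} + 38\right) = i \sqrt{10} \cdot \frac{1465}{38} = \frac{1465 i \sqrt{10}}{38} \approx 121.91 i$)
$\left(J{\left(9 \right)} - \frac{44}{67}\right) S = \left(\left(-1\right) 9 - \frac{44}{67}\right) \frac{1465 i \sqrt{10}}{38} = \left(-9 - 44 \cdot \frac{1}{67}\right) \frac{1465 i \sqrt{10}}{38} = \left(-9 - \frac{44}{67}\right) \frac{1465 i \sqrt{10}}{38} = - \frac{647 \frac{1465 i \sqrt{10}}{38}}{67} = - \frac{947855 i \sqrt{10}}{2546}$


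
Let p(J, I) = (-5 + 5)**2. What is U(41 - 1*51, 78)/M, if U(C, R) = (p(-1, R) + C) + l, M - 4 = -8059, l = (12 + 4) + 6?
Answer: -4/2685 ≈ -0.0014898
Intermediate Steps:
p(J, I) = 0 (p(J, I) = 0**2 = 0)
l = 22 (l = 16 + 6 = 22)
M = -8055 (M = 4 - 8059 = -8055)
U(C, R) = 22 + C (U(C, R) = (0 + C) + 22 = C + 22 = 22 + C)
U(41 - 1*51, 78)/M = (22 + (41 - 1*51))/(-8055) = (22 + (41 - 51))*(-1/8055) = (22 - 10)*(-1/8055) = 12*(-1/8055) = -4/2685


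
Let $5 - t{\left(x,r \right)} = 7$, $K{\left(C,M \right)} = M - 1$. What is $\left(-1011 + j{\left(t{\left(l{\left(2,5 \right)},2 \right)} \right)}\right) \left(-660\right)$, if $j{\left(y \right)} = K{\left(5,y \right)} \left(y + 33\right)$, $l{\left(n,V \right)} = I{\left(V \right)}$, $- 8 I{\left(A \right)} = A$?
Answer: $728640$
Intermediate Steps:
$I{\left(A \right)} = - \frac{A}{8}$
$l{\left(n,V \right)} = - \frac{V}{8}$
$K{\left(C,M \right)} = -1 + M$
$t{\left(x,r \right)} = -2$ ($t{\left(x,r \right)} = 5 - 7 = -2$)
$j{\left(y \right)} = \left(-1 + y\right) \left(33 + y\right)$ ($j{\left(y \right)} = \left(-1 + y\right) \left(y + 33\right) = \left(-1 + y\right) \left(33 + y\right)$)
$\left(-1011 + j{\left(t{\left(l{\left(2,5 \right)},2 \right)} \right)}\right) \left(-660\right) = \left(-1011 + \left(-1 - 2\right) \left(33 - 2\right)\right) \left(-660\right) = \left(-1011 - 93\right) \left(-660\right) = \left(-1104\right) \left(-660\right) = 728640$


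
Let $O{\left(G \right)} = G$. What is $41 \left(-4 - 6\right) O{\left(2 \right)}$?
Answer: $-820$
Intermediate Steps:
$41 \left(-4 - 6\right) O{\left(2 \right)} = 41 \left(-4 - 6\right) 2 = 41 \left(-10\right) 2 = \left(-410\right) 2 = -820$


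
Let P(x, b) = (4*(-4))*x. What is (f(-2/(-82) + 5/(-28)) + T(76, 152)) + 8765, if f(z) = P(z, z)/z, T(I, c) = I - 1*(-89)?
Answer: 8914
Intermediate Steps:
P(x, b) = -16*x
T(I, c) = 89 + I (T(I, c) = I + 89 = 89 + I)
f(z) = -16 (f(z) = (-16*z)/z = -16)
(f(-2/(-82) + 5/(-28)) + T(76, 152)) + 8765 = (-16 + (89 + 76)) + 8765 = (-16 + 165) + 8765 = 149 + 8765 = 8914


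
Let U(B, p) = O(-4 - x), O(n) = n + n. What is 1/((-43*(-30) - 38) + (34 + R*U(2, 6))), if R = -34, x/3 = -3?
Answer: 1/946 ≈ 0.0010571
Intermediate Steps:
x = -9 (x = 3*(-3) = -9)
O(n) = 2*n
U(B, p) = 10 (U(B, p) = 2*(-4 - 1*(-9)) = 2*(-4 + 9) = 2*5 = 10)
1/((-43*(-30) - 38) + (34 + R*U(2, 6))) = 1/((-43*(-30) - 38) + (34 - 34*10)) = 1/((1290 - 38) + (34 - 340)) = 1/(1252 - 306) = 1/946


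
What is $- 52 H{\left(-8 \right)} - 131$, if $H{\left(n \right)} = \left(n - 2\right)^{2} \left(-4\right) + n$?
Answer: $21085$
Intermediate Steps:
$H{\left(n \right)} = n - 4 \left(-2 + n\right)^{2}$ ($H{\left(n \right)} = \left(-2 + n\right)^{2} \left(-4\right) + n = - 4 \left(-2 + n\right)^{2} + n = n - 4 \left(-2 + n\right)^{2}$)
$- 52 H{\left(-8 \right)} - 131 = - 52 \left(-8 - 4 \left(-2 - 8\right)^{2}\right) - 131 = - 52 \left(-8 - 4 \left(-10\right)^{2}\right) - 131 = - 52 \left(-8 - 400\right) - 131 = \left(-52\right) \left(-408\right) - 131 = 21216 - 131 = 21085$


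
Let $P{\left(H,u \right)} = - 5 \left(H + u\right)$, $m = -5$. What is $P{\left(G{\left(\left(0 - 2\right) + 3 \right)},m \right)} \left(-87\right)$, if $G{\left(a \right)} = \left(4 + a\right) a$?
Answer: $0$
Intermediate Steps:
$G{\left(a \right)} = a \left(4 + a\right)$
$P{\left(H,u \right)} = - 5 H - 5 u$
$P{\left(G{\left(\left(0 - 2\right) + 3 \right)},m \right)} \left(-87\right) = \left(- 5 \left(\left(0 - 2\right) + 3\right) \left(4 + \left(\left(0 - 2\right) + 3\right)\right) - -25\right) \left(-87\right) = \left(- 5 \left(-2 + 3\right) \left(4 + \left(-2 + 3\right)\right) + 25\right) \left(-87\right) = \left(- 5 \cdot 1 \left(4 + 1\right) + 25\right) \left(-87\right) = \left(- 5 \cdot 1 \cdot 5 + 25\right) \left(-87\right) = \left(\left(-5\right) 5 + 25\right) \left(-87\right) = \left(-25 + 25\right) \left(-87\right) = 0 \left(-87\right) = 0$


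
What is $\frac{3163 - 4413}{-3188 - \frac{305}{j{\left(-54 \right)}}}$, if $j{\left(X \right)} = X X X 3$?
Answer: $\frac{590490000}{1505985391} \approx 0.3921$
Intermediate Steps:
$j{\left(X \right)} = 3 X^{3}$ ($j{\left(X \right)} = X^{2} X 3 = X^{3} \cdot 3 = 3 X^{3}$)
$\frac{3163 - 4413}{-3188 - \frac{305}{j{\left(-54 \right)}}} = \frac{3163 - 4413}{-3188 - \frac{305}{3 \left(-54\right)^{3}}} = - \frac{1250}{-3188 - \frac{305}{3 \left(-157464\right)}} = - \frac{1250}{-3188 - \frac{305}{-472392}} = - \frac{1250}{-3188 - - \frac{305}{472392}} = - \frac{1250}{-3188 + \frac{305}{472392}} = - \frac{1250}{- \frac{1505985391}{472392}} = \left(-1250\right) \left(- \frac{472392}{1505985391}\right) = \frac{590490000}{1505985391}$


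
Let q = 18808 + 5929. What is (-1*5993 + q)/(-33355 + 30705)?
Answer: -9372/1325 ≈ -7.0732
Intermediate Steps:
q = 24737
(-1*5993 + q)/(-33355 + 30705) = (-1*5993 + 24737)/(-33355 + 30705) = (-5993 + 24737)/(-2650) = 18744*(-1/2650) = -9372/1325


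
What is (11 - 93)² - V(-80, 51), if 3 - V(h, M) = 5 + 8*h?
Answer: 6086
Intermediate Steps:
V(h, M) = -2 - 8*h (V(h, M) = 3 - (5 + 8*h) = 3 + (-5 - 8*h) = -2 - 8*h)
(11 - 93)² - V(-80, 51) = (11 - 93)² - (-2 - 8*(-80)) = (-82)² - (-2 + 640) = 6724 - 1*638 = 6724 - 638 = 6086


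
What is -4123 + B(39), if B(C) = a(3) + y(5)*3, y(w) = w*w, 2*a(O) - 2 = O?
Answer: -8091/2 ≈ -4045.5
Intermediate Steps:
a(O) = 1 + O/2
y(w) = w²
B(C) = 155/2 (B(C) = (1 + (½)*3) + 5²*3 = (1 + 3/2) + 25*3 = 5/2 + 75 = 155/2)
-4123 + B(39) = -4123 + 155/2 = -8091/2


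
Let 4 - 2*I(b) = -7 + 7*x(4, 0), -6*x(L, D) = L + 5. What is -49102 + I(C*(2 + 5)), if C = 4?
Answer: -196365/4 ≈ -49091.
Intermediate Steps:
x(L, D) = -5/6 - L/6 (x(L, D) = -(L + 5)/6 = -(5 + L)/6 = -5/6 - L/6)
I(b) = 43/4 (I(b) = 2 - (-7 + 7*(-5/6 - 1/6*4))/2 = 2 - (-7 + 7*(-5/6 - 2/3))/2 = 2 - (-7 + 7*(-3/2))/2 = 2 - (-7 - 21/2)/2 = 2 - 1/2*(-35/2) = 2 + 35/4 = 43/4)
-49102 + I(C*(2 + 5)) = -49102 + 43/4 = -196365/4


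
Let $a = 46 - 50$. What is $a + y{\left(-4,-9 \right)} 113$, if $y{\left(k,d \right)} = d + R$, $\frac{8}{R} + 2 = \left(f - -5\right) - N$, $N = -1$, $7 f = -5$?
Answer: $- \frac{17155}{23} \approx -745.87$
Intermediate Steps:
$f = - \frac{5}{7}$ ($f = \frac{1}{7} \left(-5\right) = - \frac{5}{7} \approx -0.71429$)
$a = -4$
$R = \frac{56}{23}$ ($R = \frac{8}{-2 - - \frac{37}{7}} = \frac{8}{-2 + \left(\left(- \frac{5}{7} + 5\right) + 1\right)} = \frac{8}{-2 + \left(\frac{30}{7} + 1\right)} = \frac{8}{-2 + \frac{37}{7}} = \frac{8}{\frac{23}{7}} = 8 \cdot \frac{7}{23} = \frac{56}{23} \approx 2.4348$)
$y{\left(k,d \right)} = \frac{56}{23} + d$ ($y{\left(k,d \right)} = d + \frac{56}{23} = \frac{56}{23} + d$)
$a + y{\left(-4,-9 \right)} 113 = -4 + \left(\frac{56}{23} - 9\right) 113 = -4 - \frac{17063}{23} = - \frac{17155}{23}$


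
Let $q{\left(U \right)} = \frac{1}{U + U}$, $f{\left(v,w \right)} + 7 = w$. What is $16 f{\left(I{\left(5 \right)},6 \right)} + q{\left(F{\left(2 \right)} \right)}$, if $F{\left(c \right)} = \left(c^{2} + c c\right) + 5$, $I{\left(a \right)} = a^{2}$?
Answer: $- \frac{415}{26} \approx -15.962$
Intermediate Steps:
$F{\left(c \right)} = 5 + 2 c^{2}$ ($F{\left(c \right)} = \left(c^{2} + c^{2}\right) + 5 = 2 c^{2} + 5 = 5 + 2 c^{2}$)
$f{\left(v,w \right)} = -7 + w$
$q{\left(U \right)} = \frac{1}{2 U}$
$16 f{\left(I{\left(5 \right)},6 \right)} + q{\left(F{\left(2 \right)} \right)} = 16 \left(-7 + 6\right) + \frac{1}{2 \left(5 + 2 \cdot 2^{2}\right)} = 16 \left(-1\right) + \frac{1}{2 \left(5 + 2 \cdot 4\right)} = -16 + \frac{1}{2 \left(5 + 8\right)} = -16 + \frac{1}{2 \cdot 13} = -16 + \frac{1}{2} \cdot \frac{1}{13} = -16 + \frac{1}{26} = - \frac{415}{26}$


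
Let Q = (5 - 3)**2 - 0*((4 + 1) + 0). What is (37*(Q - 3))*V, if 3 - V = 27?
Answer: -888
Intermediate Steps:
V = -24 (V = 3 - 1*27 = 3 - 27 = -24)
Q = 4 (Q = 2**2 - 0*(5 + 0) = 4 - 0*5 = 4 - 1*0 = 4 + 0 = 4)
(37*(Q - 3))*V = (37*(4 - 3))*(-24) = (37*1)*(-24) = 37*(-24) = -888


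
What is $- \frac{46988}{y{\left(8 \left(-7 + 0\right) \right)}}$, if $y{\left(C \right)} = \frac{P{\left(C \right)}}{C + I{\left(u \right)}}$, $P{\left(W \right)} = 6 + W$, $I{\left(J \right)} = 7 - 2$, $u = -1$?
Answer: $- \frac{1198194}{25} \approx -47928.0$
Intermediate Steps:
$I{\left(J \right)} = 5$
$y{\left(C \right)} = \frac{6 + C}{5 + C}$ ($y{\left(C \right)} = \frac{6 + C}{C + 5} = \frac{6 + C}{5 + C}$)
$- \frac{46988}{y{\left(8 \left(-7 + 0\right) \right)}} = - \frac{46988}{\frac{1}{5 + 8 \left(-7 + 0\right)} \left(6 + 8 \left(-7 + 0\right)\right)} = - \frac{46988}{\frac{1}{5 + 8 \left(-7\right)} \left(6 + 8 \left(-7\right)\right)} = - \frac{46988}{\frac{1}{5 - 56} \left(6 - 56\right)} = - \frac{46988}{\frac{1}{-51} \left(-50\right)} = - \frac{46988}{\left(- \frac{1}{51}\right) \left(-50\right)} = - \frac{46988}{\frac{50}{51}} = \left(-46988\right) \frac{51}{50} = - \frac{1198194}{25}$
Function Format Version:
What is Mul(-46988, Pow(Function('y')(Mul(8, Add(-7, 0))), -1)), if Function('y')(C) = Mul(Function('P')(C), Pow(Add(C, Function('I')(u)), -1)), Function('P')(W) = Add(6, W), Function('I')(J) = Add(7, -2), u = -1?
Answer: Rational(-1198194, 25) ≈ -47928.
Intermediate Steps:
Function('I')(J) = 5
Function('y')(C) = Mul(Pow(Add(5, C), -1), Add(6, C)) (Function('y')(C) = Mul(Add(6, C), Pow(Add(C, 5), -1)) = Mul(Add(6, C), Pow(Add(5, C), -1)) = Mul(Pow(Add(5, C), -1), Add(6, C)))
Mul(-46988, Pow(Function('y')(Mul(8, Add(-7, 0))), -1)) = Mul(-46988, Pow(Mul(Pow(Add(5, Mul(8, Add(-7, 0))), -1), Add(6, Mul(8, Add(-7, 0)))), -1)) = Mul(-46988, Pow(Mul(Pow(Add(5, Mul(8, -7)), -1), Add(6, Mul(8, -7))), -1)) = Mul(-46988, Pow(Mul(Pow(Add(5, -56), -1), Add(6, -56)), -1)) = Mul(-46988, Pow(Mul(Pow(-51, -1), -50), -1)) = Mul(-46988, Pow(Mul(Rational(-1, 51), -50), -1)) = Mul(-46988, Pow(Rational(50, 51), -1)) = Mul(-46988, Rational(51, 50)) = Rational(-1198194, 25)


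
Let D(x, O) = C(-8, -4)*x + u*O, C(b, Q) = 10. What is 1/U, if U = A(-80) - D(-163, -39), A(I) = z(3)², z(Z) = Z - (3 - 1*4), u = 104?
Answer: 1/5702 ≈ 0.00017538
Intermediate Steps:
z(Z) = 1 + Z (z(Z) = Z - (3 - 4) = Z - 1*(-1) = Z + 1 = 1 + Z)
D(x, O) = 10*x + 104*O
A(I) = 16 (A(I) = (1 + 3)² = 4² = 16)
U = 5702 (U = 16 - (10*(-163) + 104*(-39)) = 16 - (-1630 - 4056) = 16 - 1*(-5686) = 16 + 5686 = 5702)
1/U = 1/5702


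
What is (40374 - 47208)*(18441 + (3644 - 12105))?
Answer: -68203320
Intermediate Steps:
(40374 - 47208)*(18441 + (3644 - 12105)) = -6834*(18441 - 8461) = -6834*9980 = -68203320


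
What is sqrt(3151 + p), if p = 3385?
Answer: 2*sqrt(1634) ≈ 80.846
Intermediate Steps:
sqrt(3151 + p) = sqrt(3151 + 3385) = sqrt(6536) = 2*sqrt(1634)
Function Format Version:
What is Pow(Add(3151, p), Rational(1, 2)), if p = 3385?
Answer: Mul(2, Pow(1634, Rational(1, 2))) ≈ 80.846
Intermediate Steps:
Pow(Add(3151, p), Rational(1, 2)) = Pow(Add(3151, 3385), Rational(1, 2)) = Pow(6536, Rational(1, 2)) = Mul(2, Pow(1634, Rational(1, 2)))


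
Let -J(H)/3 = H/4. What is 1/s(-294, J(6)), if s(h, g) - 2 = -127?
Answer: -1/125 ≈ -0.0080000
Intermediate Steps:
J(H) = -3*H/4
s(h, g) = -125 (s(h, g) = 2 - 127 = -125)
1/s(-294, J(6)) = 1/(-125) = -1/125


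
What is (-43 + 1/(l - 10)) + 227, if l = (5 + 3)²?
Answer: 9937/54 ≈ 184.02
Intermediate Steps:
l = 64 (l = 8² = 64)
(-43 + 1/(l - 10)) + 227 = (-43 + 1/(64 - 10)) + 227 = (-43 + 1/54) + 227 = -2321/54 + 227 = 9937/54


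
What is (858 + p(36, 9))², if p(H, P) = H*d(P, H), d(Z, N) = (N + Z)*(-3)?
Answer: 16016004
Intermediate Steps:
d(Z, N) = -3*N - 3*Z
p(H, P) = H*(-3*H - 3*P)
(858 + p(36, 9))² = (858 - 3*36*(36 + 9))² = (858 - 3*36*45)² = (858 - 4860)² = (-4002)² = 16016004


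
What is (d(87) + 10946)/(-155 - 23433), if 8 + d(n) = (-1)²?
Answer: -10939/23588 ≈ -0.46375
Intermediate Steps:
d(n) = -7 (d(n) = -8 + (-1)² = -8 + 1 = -7)
(d(87) + 10946)/(-155 - 23433) = (-7 + 10946)/(-155 - 23433) = 10939/(-23588) = 10939*(-1/23588) = -10939/23588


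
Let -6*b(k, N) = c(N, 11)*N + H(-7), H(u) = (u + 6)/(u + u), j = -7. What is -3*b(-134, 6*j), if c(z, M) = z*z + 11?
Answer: -1043699/28 ≈ -37275.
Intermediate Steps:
c(z, M) = 11 + z² (c(z, M) = z² + 11 = 11 + z²)
H(u) = (6 + u)/(2*u) (H(u) = (6 + u)/((2*u)) = (6 + u)*(1/(2*u)) = (6 + u)/(2*u))
b(k, N) = -1/84 - N*(11 + N²)/6 (b(k, N) = -((11 + N²)*N + (½)*(6 - 7)/(-7))/6 = -(N*(11 + N²) + (½)*(-⅐)*(-1))/6 = -(N*(11 + N²) + 1/14)/6 = -(1/14 + N*(11 + N²))/6 = -1/84 - N*(11 + N²)/6)
-3*b(-134, 6*j) = -3*(-1/84 - 6*(-7)*(11 + (6*(-7))²)/6) = -3*(-1/84 - ⅙*(-42)*(11 + (-42)²)) = -3*(-1/84 - ⅙*(-42)*(11 + 1764)) = -3*(-1/84 - ⅙*(-42)*1775) = -3*(-1/84 + 12425) = -3*1043699/84 = -1043699/28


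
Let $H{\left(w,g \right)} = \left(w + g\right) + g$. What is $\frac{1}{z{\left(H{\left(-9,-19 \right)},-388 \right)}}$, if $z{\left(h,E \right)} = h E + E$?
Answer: $\frac{1}{17848} \approx 5.6029 \cdot 10^{-5}$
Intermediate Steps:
$H{\left(w,g \right)} = w + 2 g$ ($H{\left(w,g \right)} = \left(g + w\right) + g = w + 2 g$)
$z{\left(h,E \right)} = E + E h$ ($z{\left(h,E \right)} = E h + E = E + E h$)
$\frac{1}{z{\left(H{\left(-9,-19 \right)},-388 \right)}} = \frac{1}{\left(-388\right) \left(1 + \left(-9 + 2 \left(-19\right)\right)\right)} = \frac{1}{\left(-388\right) \left(1 - 47\right)} = \frac{1}{\left(-388\right) \left(-46\right)} = \frac{1}{17848}$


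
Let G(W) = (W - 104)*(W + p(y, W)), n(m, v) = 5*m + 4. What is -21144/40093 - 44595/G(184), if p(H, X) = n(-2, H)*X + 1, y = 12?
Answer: 46688091/589527472 ≈ 0.079196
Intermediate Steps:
n(m, v) = 4 + 5*m
p(H, X) = 1 - 6*X (p(H, X) = (4 + 5*(-2))*X + 1 = (4 - 10)*X + 1 = -6*X + 1 = 1 - 6*X)
G(W) = (1 - 5*W)*(-104 + W) (G(W) = (W - 104)*(W + (1 - 6*W)) = (-104 + W)*(1 - 5*W) = (1 - 5*W)*(-104 + W))
-21144/40093 - 44595/G(184) = -21144/40093 - 44595/(-104 - 5*184² + 521*184) = -21144*1/40093 - 44595/(-104 - 5*33856 + 95864) = -21144/40093 - 44595/(-104 - 169280 + 95864) = -21144/40093 - 44595/(-73520) = -21144/40093 - 44595*(-1/73520) = -21144/40093 + 8919/14704 = 46688091/589527472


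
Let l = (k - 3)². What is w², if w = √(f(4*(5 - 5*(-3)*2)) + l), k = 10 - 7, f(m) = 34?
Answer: 34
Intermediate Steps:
k = 3
l = 0 (l = (3 - 3)² = 0² = 0)
w = √34 (w = √(34 + 0) = √34 ≈ 5.8309)
w² = (√34)² = 34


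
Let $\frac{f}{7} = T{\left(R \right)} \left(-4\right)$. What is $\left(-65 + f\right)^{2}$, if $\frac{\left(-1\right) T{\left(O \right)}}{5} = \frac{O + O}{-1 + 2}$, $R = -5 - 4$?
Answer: $6682225$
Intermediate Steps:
$R = -9$
$T{\left(O \right)} = - 10 O$ ($T{\left(O \right)} = - 5 \frac{O + O}{-1 + 2} = - 5 \frac{2 O}{1} = - 5 \cdot 2 O 1 = - 5 \cdot 2 O = - 10 O$)
$f = -2520$ ($f = 7 \left(-10\right) \left(-9\right) \left(-4\right) = 7 \cdot 90 \left(-4\right) = 7 \left(-360\right) = -2520$)
$\left(-65 + f\right)^{2} = \left(-65 - 2520\right)^{2} = \left(-2585\right)^{2} = 6682225$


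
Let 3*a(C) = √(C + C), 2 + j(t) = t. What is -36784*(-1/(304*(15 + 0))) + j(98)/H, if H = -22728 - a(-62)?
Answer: 5622414607/697358697 + 144*I*√31/1162264495 ≈ 8.0624 + 6.8982e-7*I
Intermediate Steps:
j(t) = -2 + t
a(C) = √2*√C/3 (a(C) = √(C + C)/3 = √(2*C)/3 = (√2*√C)/3 = √2*√C/3)
H = -22728 - 2*I*√31/3 (H = -22728 - √2*√(-62)/3 = -22728 - √2*I*√62/3 = -22728 - 2*I*√31/3 ≈ -22728.0 - 3.7118*I)
-36784*(-1/(304*(15 + 0))) + j(98)/H = -36784*(-1/(304*(15 + 0))) + (-2 + 98)/(-22728 - 2*I*√31/3) = -36784/((15*16)*(-19)) + 96/(-22728 - 2*I*√31/3) = -36784/(240*(-19)) + 96/(-22728 - 2*I*√31/3) = -36784/(-4560) + 96/(-22728 - 2*I*√31/3) = -36784*(-1/4560) + 96/(-22728 - 2*I*√31/3) = 121/15 + 96/(-22728 - 2*I*√31/3)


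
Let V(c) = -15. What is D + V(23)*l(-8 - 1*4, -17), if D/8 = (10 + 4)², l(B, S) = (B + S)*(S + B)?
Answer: -11047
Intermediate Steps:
l(B, S) = (B + S)² (l(B, S) = (B + S)*(B + S) = (B + S)²)
D = 1568 (D = 8*(10 + 4)² = 8*14² = 8*196 = 1568)
D + V(23)*l(-8 - 1*4, -17) = 1568 - 15*((-8 - 1*4) - 17)² = 1568 - 15*((-8 - 4) - 17)² = 1568 - 15*(-12 - 17)² = 1568 - 15*(-29)² = 1568 - 15*841 = 1568 - 12615 = -11047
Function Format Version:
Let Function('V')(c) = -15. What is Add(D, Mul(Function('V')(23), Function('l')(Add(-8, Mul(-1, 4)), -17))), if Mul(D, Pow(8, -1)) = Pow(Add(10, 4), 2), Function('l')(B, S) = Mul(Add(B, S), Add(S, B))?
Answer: -11047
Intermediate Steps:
Function('l')(B, S) = Pow(Add(B, S), 2) (Function('l')(B, S) = Mul(Add(B, S), Add(B, S)) = Pow(Add(B, S), 2))
D = 1568 (D = Mul(8, Pow(Add(10, 4), 2)) = Mul(8, Pow(14, 2)) = Mul(8, 196) = 1568)
Add(D, Mul(Function('V')(23), Function('l')(Add(-8, Mul(-1, 4)), -17))) = Add(1568, Mul(-15, Pow(Add(Add(-8, Mul(-1, 4)), -17), 2))) = Add(1568, Mul(-15, Pow(Add(Add(-8, -4), -17), 2))) = Add(1568, Mul(-15, Pow(Add(-12, -17), 2))) = Add(1568, Mul(-15, Pow(-29, 2))) = Add(1568, Mul(-15, 841)) = Add(1568, -12615) = -11047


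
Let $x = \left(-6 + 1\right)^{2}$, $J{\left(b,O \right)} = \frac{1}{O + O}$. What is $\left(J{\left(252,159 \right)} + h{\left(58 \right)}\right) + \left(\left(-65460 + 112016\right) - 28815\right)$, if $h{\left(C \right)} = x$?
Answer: $\frac{5649589}{318} \approx 17766.0$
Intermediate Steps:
$J{\left(b,O \right)} = \frac{1}{2 O}$
$x = 25$ ($x = \left(-5\right)^{2} = 25$)
$h{\left(C \right)} = 25$
$\left(J{\left(252,159 \right)} + h{\left(58 \right)}\right) + \left(\left(-65460 + 112016\right) - 28815\right) = \left(\frac{1}{2 \cdot 159} + 25\right) + \left(\left(-65460 + 112016\right) - 28815\right) = \left(\frac{1}{2} \cdot \frac{1}{159} + 25\right) + \left(46556 - 28815\right) = \left(\frac{1}{318} + 25\right) + 17741 = \frac{7951}{318} + 17741 = \frac{5649589}{318}$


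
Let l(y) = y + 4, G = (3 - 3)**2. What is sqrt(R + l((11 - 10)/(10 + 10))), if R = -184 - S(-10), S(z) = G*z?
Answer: I*sqrt(17995)/10 ≈ 13.415*I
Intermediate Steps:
G = 0 (G = 0**2 = 0)
l(y) = 4 + y
S(z) = 0 (S(z) = 0*z = 0)
R = -184 (R = -184 - 1*0 = -184 + 0 = -184)
sqrt(R + l((11 - 10)/(10 + 10))) = sqrt(-184 + (4 + (11 - 10)/(10 + 10))) = sqrt(-184 + (4 + 1/20)) = sqrt(-184 + 81/20) = sqrt(-3599/20) = I*sqrt(17995)/10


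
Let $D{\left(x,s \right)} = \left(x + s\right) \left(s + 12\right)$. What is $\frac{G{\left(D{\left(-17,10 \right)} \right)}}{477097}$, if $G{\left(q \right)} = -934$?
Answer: $- \frac{934}{477097} \approx -0.0019577$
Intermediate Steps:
$D{\left(x,s \right)} = \left(12 + s\right) \left(s + x\right)$ ($D{\left(x,s \right)} = \left(s + x\right) \left(12 + s\right) = \left(12 + s\right) \left(s + x\right)$)
$\frac{G{\left(D{\left(-17,10 \right)} \right)}}{477097} = - \frac{934}{477097}$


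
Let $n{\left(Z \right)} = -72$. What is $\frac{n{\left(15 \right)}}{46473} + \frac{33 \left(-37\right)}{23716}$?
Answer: $- \frac{253035}{4771228} \approx -0.053034$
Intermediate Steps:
$\frac{n{\left(15 \right)}}{46473} + \frac{33 \left(-37\right)}{23716} = - \frac{72}{46473} + \frac{33 \left(-37\right)}{23716} = \left(-72\right) \frac{1}{46473} - \frac{111}{2156} = - \frac{24}{15491} - \frac{111}{2156} = - \frac{253035}{4771228}$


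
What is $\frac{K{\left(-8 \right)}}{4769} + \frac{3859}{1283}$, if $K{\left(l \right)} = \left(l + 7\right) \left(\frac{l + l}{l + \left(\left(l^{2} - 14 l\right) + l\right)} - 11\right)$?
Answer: $\frac{184178123}{61186270} \approx 3.0101$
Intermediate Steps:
$K{\left(l \right)} = \left(-11 + \frac{2 l}{l^{2} - 12 l}\right) \left(7 + l\right)$ ($K{\left(l \right)} = \left(7 + l\right) \left(\frac{2 l}{l + \left(l^{2} - 13 l\right)} - 11\right) = \left(7 + l\right) \left(\frac{2 l}{l^{2} - 12 l} - 11\right) = \left(7 + l\right) \left(-11 + \frac{2 l}{l^{2} - 12 l}\right) = \left(-11 + \frac{2 l}{l^{2} - 12 l}\right) \left(7 + l\right)$)
$\frac{K{\left(-8 \right)}}{4769} + \frac{3859}{1283} = \frac{\frac{1}{-12 - 8} \left(938 - 11 \left(-8\right)^{2} + 57 \left(-8\right)\right)}{4769} + \frac{3859}{1283} = \frac{938 - 704 - 456}{-20} \cdot \frac{1}{4769} + 3859 \cdot \frac{1}{1283} = - \frac{938 - 704 - 456}{20} \cdot \frac{1}{4769} + \frac{3859}{1283} = \left(- \frac{1}{20}\right) \left(-222\right) \frac{1}{4769} + \frac{3859}{1283} = \frac{111}{10} \cdot \frac{1}{4769} + \frac{3859}{1283} = \frac{111}{47690} + \frac{3859}{1283} = \frac{184178123}{61186270}$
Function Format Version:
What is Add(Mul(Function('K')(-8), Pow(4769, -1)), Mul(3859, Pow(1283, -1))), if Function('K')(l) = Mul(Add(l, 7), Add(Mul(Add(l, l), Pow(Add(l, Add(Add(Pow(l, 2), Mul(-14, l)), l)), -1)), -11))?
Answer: Rational(184178123, 61186270) ≈ 3.0101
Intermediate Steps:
Function('K')(l) = Mul(Add(-11, Mul(2, l, Pow(Add(Pow(l, 2), Mul(-12, l)), -1))), Add(7, l)) (Function('K')(l) = Mul(Add(7, l), Add(Mul(Mul(2, l), Pow(Add(l, Add(Pow(l, 2), Mul(-13, l))), -1)), -11)) = Mul(Add(7, l), Add(Mul(Mul(2, l), Pow(Add(Pow(l, 2), Mul(-12, l)), -1)), -11)) = Mul(Add(7, l), Add(Mul(2, l, Pow(Add(Pow(l, 2), Mul(-12, l)), -1)), -11)) = Mul(Add(7, l), Add(-11, Mul(2, l, Pow(Add(Pow(l, 2), Mul(-12, l)), -1)))) = Mul(Add(-11, Mul(2, l, Pow(Add(Pow(l, 2), Mul(-12, l)), -1))), Add(7, l)))
Add(Mul(Function('K')(-8), Pow(4769, -1)), Mul(3859, Pow(1283, -1))) = Add(Mul(Mul(Pow(Add(-12, -8), -1), Add(938, Mul(-11, Pow(-8, 2)), Mul(57, -8))), Pow(4769, -1)), Mul(3859, Pow(1283, -1))) = Add(Mul(Mul(Pow(-20, -1), Add(938, Mul(-11, 64), -456)), Rational(1, 4769)), Mul(3859, Rational(1, 1283))) = Add(Mul(Mul(Rational(-1, 20), Add(938, -704, -456)), Rational(1, 4769)), Rational(3859, 1283)) = Add(Mul(Mul(Rational(-1, 20), -222), Rational(1, 4769)), Rational(3859, 1283)) = Add(Mul(Rational(111, 10), Rational(1, 4769)), Rational(3859, 1283)) = Add(Rational(111, 47690), Rational(3859, 1283)) = Rational(184178123, 61186270)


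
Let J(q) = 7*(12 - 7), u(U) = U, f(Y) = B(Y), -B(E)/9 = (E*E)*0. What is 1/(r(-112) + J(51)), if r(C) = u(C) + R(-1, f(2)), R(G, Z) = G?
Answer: -1/78 ≈ -0.012821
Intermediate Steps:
B(E) = 0 (B(E) = -9*E*E*0 = -9*E²*0 = -9*0 = 0)
f(Y) = 0
J(q) = 35 (J(q) = 7*5 = 35)
r(C) = -1 + C (r(C) = C - 1 = -1 + C)
1/(r(-112) + J(51)) = 1/((-1 - 112) + 35) = 1/(-113 + 35) = 1/(-78) = -1/78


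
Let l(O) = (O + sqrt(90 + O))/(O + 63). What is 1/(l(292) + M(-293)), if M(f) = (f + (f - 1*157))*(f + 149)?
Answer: 6741885230/721333329965961 - 355*sqrt(382)/1442666659931922 ≈ 9.3464e-6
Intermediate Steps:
M(f) = (-157 + 2*f)*(149 + f) (M(f) = (f + (f - 157))*(149 + f) = (f + (-157 + f))*(149 + f) = (-157 + 2*f)*(149 + f))
l(O) = (O + sqrt(90 + O))/(63 + O)
1/(l(292) + M(-293)) = 1/((292 + sqrt(90 + 292))/(63 + 292) + (-23393 + 2*(-293)**2 + 141*(-293))) = 1/((292 + sqrt(382))/355 + (-23393 + 2*85849 - 41313)) = 1/((292 + sqrt(382))/355 + (-23393 + 171698 - 41313)) = 1/((292/355 + sqrt(382)/355) + 106992) = 1/(37982452/355 + sqrt(382)/355)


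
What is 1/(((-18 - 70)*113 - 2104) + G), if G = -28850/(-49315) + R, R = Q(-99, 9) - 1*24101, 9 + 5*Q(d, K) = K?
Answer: -9863/356531817 ≈ -2.7664e-5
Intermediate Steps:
Q(d, K) = -9/5 + K/5
R = -24101 (R = (-9/5 + (1/5)*9) - 1*24101 = (-9/5 + 9/5) - 24101 = 0 - 24101 = -24101)
G = -237702393/9863 (G = -28850/(-49315) - 24101 = -28850*(-1/49315) - 24101 = 5770/9863 - 24101 = -237702393/9863 ≈ -24100.)
1/(((-18 - 70)*113 - 2104) + G) = 1/(((-18 - 70)*113 - 2104) - 237702393/9863) = 1/((-88*113 - 2104) - 237702393/9863) = 1/((-9944 - 2104) - 237702393/9863) = 1/(-12048 - 237702393/9863) = 1/(-356531817/9863) = -9863/356531817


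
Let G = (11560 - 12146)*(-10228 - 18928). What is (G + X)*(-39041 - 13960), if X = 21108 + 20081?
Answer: -907727191605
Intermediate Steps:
X = 41189
G = 17085416 (G = -586*(-29156) = 17085416)
(G + X)*(-39041 - 13960) = (17085416 + 41189)*(-39041 - 13960) = 17126605*(-53001) = -907727191605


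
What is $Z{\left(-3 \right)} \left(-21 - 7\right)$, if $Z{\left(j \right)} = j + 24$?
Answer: $-588$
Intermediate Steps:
$Z{\left(j \right)} = 24 + j$
$Z{\left(-3 \right)} \left(-21 - 7\right) = \left(24 - 3\right) \left(-21 - 7\right) = 21 \left(-21 - 7\right) = 21 \left(-28\right) = -588$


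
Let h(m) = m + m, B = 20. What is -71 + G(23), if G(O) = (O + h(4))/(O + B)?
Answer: -3022/43 ≈ -70.279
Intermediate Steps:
h(m) = 2*m
G(O) = (8 + O)/(20 + O) (G(O) = (O + 2*4)/(O + 20) = (O + 8)/(20 + O) = (8 + O)/(20 + O))
-71 + G(23) = -71 + (8 + 23)/(20 + 23) = -71 + 31/43 = -3022/43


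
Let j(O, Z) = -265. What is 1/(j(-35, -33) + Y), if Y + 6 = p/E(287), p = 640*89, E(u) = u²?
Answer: -82369/22265039 ≈ -0.0036995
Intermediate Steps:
p = 56960
Y = -437254/82369 (Y = -6 + 56960/(287²) = -6 + 56960/82369 = -437254/82369 ≈ -5.3085)
1/(j(-35, -33) + Y) = 1/(-265 - 437254/82369) = 1/(-22265039/82369) = -82369/22265039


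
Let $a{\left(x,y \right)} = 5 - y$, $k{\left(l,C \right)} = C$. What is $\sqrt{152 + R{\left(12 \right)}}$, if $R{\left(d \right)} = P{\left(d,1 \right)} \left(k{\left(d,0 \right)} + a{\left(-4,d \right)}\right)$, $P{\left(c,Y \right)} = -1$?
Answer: $\sqrt{159} \approx 12.61$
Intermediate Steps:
$R{\left(d \right)} = -5 + d$ ($R{\left(d \right)} = - (0 - \left(-5 + d\right)) = - (5 - d) = -5 + d$)
$\sqrt{152 + R{\left(12 \right)}} = \sqrt{152 + \left(-5 + 12\right)} = \sqrt{152 + 7} = \sqrt{159}$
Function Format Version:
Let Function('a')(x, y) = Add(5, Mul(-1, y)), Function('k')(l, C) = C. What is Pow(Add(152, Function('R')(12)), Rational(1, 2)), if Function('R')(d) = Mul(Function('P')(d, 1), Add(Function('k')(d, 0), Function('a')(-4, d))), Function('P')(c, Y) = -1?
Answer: Pow(159, Rational(1, 2)) ≈ 12.610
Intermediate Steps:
Function('R')(d) = Add(-5, d) (Function('R')(d) = Mul(-1, Add(0, Add(5, Mul(-1, d)))) = Mul(-1, Add(5, Mul(-1, d))) = Add(-5, d))
Pow(Add(152, Function('R')(12)), Rational(1, 2)) = Pow(Add(152, Add(-5, 12)), Rational(1, 2)) = Pow(Add(152, 7), Rational(1, 2)) = Pow(159, Rational(1, 2))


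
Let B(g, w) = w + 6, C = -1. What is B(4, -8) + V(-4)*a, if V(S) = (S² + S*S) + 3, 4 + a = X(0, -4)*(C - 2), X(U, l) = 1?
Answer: -247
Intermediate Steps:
a = -7 (a = -4 + 1*(-1 - 2) = -4 + 1*(-3) = -4 - 3 = -7)
B(g, w) = 6 + w
V(S) = 3 + 2*S² (V(S) = (S² + S²) + 3 = 2*S² + 3 = 3 + 2*S²)
B(4, -8) + V(-4)*a = (6 - 8) + (3 + 2*(-4)²)*(-7) = -2 + (3 + 2*16)*(-7) = -2 + (3 + 32)*(-7) = -2 + 35*(-7) = -2 - 245 = -247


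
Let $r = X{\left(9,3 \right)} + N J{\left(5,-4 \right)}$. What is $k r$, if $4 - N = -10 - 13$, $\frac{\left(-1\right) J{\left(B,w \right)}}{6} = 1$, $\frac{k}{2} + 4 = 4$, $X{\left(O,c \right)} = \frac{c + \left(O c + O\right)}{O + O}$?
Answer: $0$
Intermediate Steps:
$X{\left(O,c \right)} = \frac{O + c + O c}{2 O}$ ($X{\left(O,c \right)} = \frac{c + \left(O + O c\right)}{2 O} = \left(O + c + O c\right) \frac{1}{2 O} = \frac{O + c + O c}{2 O}$)
$k = 0$ ($k = -8 + 2 \cdot 4 = -8 + 8 = 0$)
$J{\left(B,w \right)} = -6$ ($J{\left(B,w \right)} = \left(-6\right) 1 = -6$)
$N = 27$ ($N = 4 - \left(-10 - 13\right) = 4 - -23 = 4 + 23 = 27$)
$r = - \frac{959}{6}$ ($r = \frac{3 + 9 \left(1 + 3\right)}{2 \cdot 9} + 27 \left(-6\right) = \frac{1}{2} \cdot \frac{1}{9} \left(3 + 9 \cdot 4\right) - 162 = \frac{1}{2} \cdot \frac{1}{9} \left(3 + 36\right) - 162 = \frac{1}{2} \cdot \frac{1}{9} \cdot 39 - 162 = \frac{13}{6} - 162 = - \frac{959}{6} \approx -159.83$)
$k r = 0 \left(- \frac{959}{6}\right) = 0$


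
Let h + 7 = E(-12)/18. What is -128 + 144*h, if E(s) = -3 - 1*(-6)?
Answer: -1112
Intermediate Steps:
E(s) = 3 (E(s) = -3 + 6 = 3)
h = -41/6 (h = -7 + 3/18 = -7 + 3*(1/18) = -7 + 1/6 = -41/6 ≈ -6.8333)
-128 + 144*h = -128 + 144*(-41/6) = -128 - 984 = -1112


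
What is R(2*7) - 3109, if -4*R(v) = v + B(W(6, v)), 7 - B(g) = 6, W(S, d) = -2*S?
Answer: -12451/4 ≈ -3112.8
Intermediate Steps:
B(g) = 1 (B(g) = 7 - 1*6 = 7 - 6 = 1)
R(v) = -1/4 - v/4 (R(v) = -(v + 1)/4 = -(1 + v)/4 = -1/4 - v/4)
R(2*7) - 3109 = (-1/4 - 7/2) - 3109 = -15/4 - 3109 = -12451/4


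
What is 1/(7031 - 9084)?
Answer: -1/2053 ≈ -0.00048709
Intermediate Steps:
1/(7031 - 9084) = 1/(-2053) = -1/2053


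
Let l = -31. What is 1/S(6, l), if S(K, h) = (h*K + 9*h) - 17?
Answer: -1/482 ≈ -0.0020747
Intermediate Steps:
S(K, h) = -17 + 9*h + K*h (S(K, h) = (K*h + 9*h) - 17 = (9*h + K*h) - 17 = -17 + 9*h + K*h)
1/S(6, l) = 1/(-17 + 9*(-31) + 6*(-31)) = 1/(-17 - 279 - 186) = 1/(-482) = -1/482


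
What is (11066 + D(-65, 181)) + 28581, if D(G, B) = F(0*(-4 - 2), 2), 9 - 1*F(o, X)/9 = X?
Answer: 39710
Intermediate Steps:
F(o, X) = 81 - 9*X
D(G, B) = 63 (D(G, B) = 81 - 9*2 = 81 - 18 = 63)
(11066 + D(-65, 181)) + 28581 = (11066 + 63) + 28581 = 11129 + 28581 = 39710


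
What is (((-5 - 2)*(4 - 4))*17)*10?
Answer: 0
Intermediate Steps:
(((-5 - 2)*(4 - 4))*17)*10 = (-7*0*17)*10 = (0*17)*10 = 0*10 = 0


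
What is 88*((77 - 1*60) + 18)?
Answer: 3080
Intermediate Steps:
88*((77 - 1*60) + 18) = 88*((77 - 60) + 18) = 88*(17 + 18) = 88*35 = 3080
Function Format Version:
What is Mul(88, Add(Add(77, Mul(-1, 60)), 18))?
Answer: 3080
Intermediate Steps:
Mul(88, Add(Add(77, Mul(-1, 60)), 18)) = Mul(88, Add(Add(77, -60), 18)) = Mul(88, Add(17, 18)) = Mul(88, 35) = 3080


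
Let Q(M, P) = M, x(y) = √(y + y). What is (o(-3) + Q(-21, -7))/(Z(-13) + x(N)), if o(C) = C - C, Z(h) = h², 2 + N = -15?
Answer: -507/4085 + 3*I*√34/4085 ≈ -0.12411 + 0.0042822*I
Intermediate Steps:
N = -17 (N = -2 - 15 = -17)
x(y) = √2*√y (x(y) = √(2*y) = √2*√y)
o(C) = 0
(o(-3) + Q(-21, -7))/(Z(-13) + x(N)) = (0 - 21)/((-13)² + √2*√(-17)) = -21/(169 + √2*(I*√17)) = -21/(169 + I*√34)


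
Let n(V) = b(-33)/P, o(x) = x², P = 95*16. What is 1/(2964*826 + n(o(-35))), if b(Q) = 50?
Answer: 152/372136133 ≈ 4.0845e-7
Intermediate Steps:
P = 1520
n(V) = 5/152 (n(V) = 50/1520 = 50*(1/1520) = 5/152)
1/(2964*826 + n(o(-35))) = 1/(2964*826 + 5/152) = 1/(2448264 + 5/152) = 1/(372136133/152) = 152/372136133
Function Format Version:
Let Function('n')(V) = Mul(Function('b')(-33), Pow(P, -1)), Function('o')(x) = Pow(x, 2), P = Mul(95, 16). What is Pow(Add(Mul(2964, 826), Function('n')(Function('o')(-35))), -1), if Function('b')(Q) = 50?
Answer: Rational(152, 372136133) ≈ 4.0845e-7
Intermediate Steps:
P = 1520
Function('n')(V) = Rational(5, 152) (Function('n')(V) = Mul(50, Pow(1520, -1)) = Mul(50, Rational(1, 1520)) = Rational(5, 152))
Pow(Add(Mul(2964, 826), Function('n')(Function('o')(-35))), -1) = Pow(Add(Mul(2964, 826), Rational(5, 152)), -1) = Pow(Add(2448264, Rational(5, 152)), -1) = Pow(Rational(372136133, 152), -1) = Rational(152, 372136133)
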